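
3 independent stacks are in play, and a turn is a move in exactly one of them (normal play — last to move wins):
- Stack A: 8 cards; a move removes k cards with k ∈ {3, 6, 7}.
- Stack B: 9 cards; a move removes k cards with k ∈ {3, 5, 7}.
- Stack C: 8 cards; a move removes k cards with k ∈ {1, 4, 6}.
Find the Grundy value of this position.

0

Build the Grundy sequence for stack A with g(k) = mex{g(k−s) : s ∈ {3, 6, 7}, s ≤ k}:
g(0) = mex{} = 0
g(1) = mex{} = 0
g(2) = mex{} = 0
g(3) = mex{0} = 1
g(4) = mex{0} = 1
g(5) = mex{0} = 1
g(6) = mex{0,1} = 2
g(7) = mex{0,1} = 2
g(8) = mex{0,1} = 2
So g(8) = 2.
For stack B, compute g(0), g(1), … with moves {3, 5, 7}:
g(0) = mex{} = 0
g(1) = mex{} = 0
g(2) = mex{} = 0
g(3) = mex{0} = 1
g(4) = mex{0} = 1
g(5) = mex{0} = 1
g(6) = mex{0,1} = 2
g(7) = mex{0,1} = 2
g(8) = mex{0,1} = 2
g(9) = mex{0,1,2} = 3
So g(9) = 3.
For stack C, compute g(0), g(1), … with moves {1, 4, 6}:
g(0) = mex{} = 0
g(1) = mex{0} = 1
g(2) = mex{1} = 0
g(3) = mex{0} = 1
g(4) = mex{0,1} = 2
g(5) = mex{1,2} = 0
g(6) = mex{0} = 1
g(7) = mex{1} = 0
g(8) = mex{0,2} = 1
So g(8) = 1.
The value of a disjunctive sum is the nim-sum of the parts.
Combined value = 2 XOR 3 XOR 1 = 0.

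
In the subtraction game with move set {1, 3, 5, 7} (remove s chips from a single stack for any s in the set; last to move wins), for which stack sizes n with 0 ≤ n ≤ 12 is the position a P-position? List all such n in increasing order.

Compute g(0), g(1), … for moves {1, 3, 5, 7}:
k:     0  1  2  3  4  5  6  7  8  9 10 11 12
g(k):  0  1  0  1  0  1  0  1  0  1  0  1  0
The P-positions (g = 0) in 0..12 are 0, 2, 4, 6, 8, 10, 12.

0, 2, 4, 6, 8, 10, 12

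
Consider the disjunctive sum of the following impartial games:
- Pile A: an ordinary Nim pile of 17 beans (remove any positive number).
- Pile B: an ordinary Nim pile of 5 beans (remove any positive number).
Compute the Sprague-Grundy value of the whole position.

Pile A is a plain Nim pile of size 17, so its Grundy value is 17.
Pile B is a plain Nim pile of size 5, so its Grundy value is 5.
The value of a disjunctive sum is the nim-sum of the parts.
Combined value = 17 XOR 5 = 20.

20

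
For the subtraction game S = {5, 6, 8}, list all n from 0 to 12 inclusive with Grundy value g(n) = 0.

0, 1, 2, 3, 4

Compute g(0), g(1), … for moves {5, 6, 8}:
g(0) = mex{} = 0
g(1) = mex{} = 0
g(2) = mex{} = 0
g(3) = mex{} = 0
g(4) = mex{} = 0
g(5) = mex{0} = 1
g(6) = mex{0} = 1
g(7) = mex{0} = 1
g(8) = mex{0} = 1
g(9) = mex{0} = 1
g(10) = mex{0,1} = 2
g(11) = mex{0,1} = 2
g(12) = mex{0,1} = 2
The P-positions (g = 0) in 0..12 are 0, 1, 2, 3, 4.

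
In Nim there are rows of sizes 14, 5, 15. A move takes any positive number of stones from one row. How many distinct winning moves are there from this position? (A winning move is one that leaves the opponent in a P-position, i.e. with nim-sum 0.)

3

Write each in binary and XOR column by column:
  1110  (14)
  0101  (5)
  1111  (15)
  ----
  0100  (4)
The overall nim-sum is X = 4. A row of size p has a winning move iff p XOR X < p (reduce it to p XOR X).
  14: 14 XOR 4 = 10 < 14 — winning move (to 10).
  5: 5 XOR 4 = 1 < 5 — winning move (to 1).
  15: 15 XOR 4 = 11 < 15 — winning move (to 11).
That gives 3 winning moves.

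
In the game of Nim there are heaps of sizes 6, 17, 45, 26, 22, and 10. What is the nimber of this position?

60

Write each in binary and XOR column by column:
  000110  (6)
  010001  (17)
  101101  (45)
  011010  (26)
  010110  (22)
  001010  (10)
  ------
  111100  (60)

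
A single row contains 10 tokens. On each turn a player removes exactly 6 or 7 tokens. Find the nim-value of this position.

1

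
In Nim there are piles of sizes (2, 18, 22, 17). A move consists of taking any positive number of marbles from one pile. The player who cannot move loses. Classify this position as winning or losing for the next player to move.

In binary:
  00010  (2)
  10010  (18)
  10110  (22)
  10001  (17)
  -----
  10111  (23)
The nim-sum is 23 ≠ 0, so this is an N-position: the player to move can win.

Winning position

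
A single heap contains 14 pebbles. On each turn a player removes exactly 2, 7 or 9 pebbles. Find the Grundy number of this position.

Build the Grundy sequence with g(k) = mex{g(k−s) : s ∈ {2, 7, 9}, s ≤ k}:
g(0) = mex{} = 0
g(1) = mex{} = 0
g(2) = mex{0} = 1
g(3) = mex{0} = 1
g(4) = mex{1} = 0
g(5) = mex{1} = 0
g(6) = mex{0} = 1
g(7) = mex{0} = 1
g(8) = mex{0,1} = 2
g(9) = mex{0,1} = 2
g(10) = mex{0,1,2} = 3
g(11) = mex{0,1,2} = 3
g(12) = mex{0,1,3} = 2
g(13) = mex{0,1,3} = 2
g(14) = mex{0,1,2} = 3
So g(14) = 3.

3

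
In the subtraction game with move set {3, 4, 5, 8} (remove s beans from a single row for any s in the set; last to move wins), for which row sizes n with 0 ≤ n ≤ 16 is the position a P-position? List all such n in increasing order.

0, 1, 2, 11, 12, 13

Compute g(0), g(1), … for moves {3, 4, 5, 8}:
k:     0  1  2  3  4  5  6  7  8  9 10 11 12 13 14 15 16
g(k):  0  0  0  1  1  1  2  2  2  3  3  0  0  0  1  1  1
The P-positions (g = 0) in 0..16 are 0, 1, 2, 11, 12, 13.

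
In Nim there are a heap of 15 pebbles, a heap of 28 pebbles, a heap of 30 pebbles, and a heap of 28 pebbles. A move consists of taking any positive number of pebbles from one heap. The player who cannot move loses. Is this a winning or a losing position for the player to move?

Winning position

Compute the nim-sum pairwise:
15 XOR 28 = 19
19 XOR 30 = 13
13 XOR 28 = 17
The nim-sum is 17 ≠ 0, so this is an N-position: the player to move can win.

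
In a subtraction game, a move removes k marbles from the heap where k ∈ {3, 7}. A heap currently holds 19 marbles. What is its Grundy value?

1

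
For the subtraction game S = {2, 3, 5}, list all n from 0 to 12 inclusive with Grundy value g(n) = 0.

0, 1, 7, 8

Compute g(0), g(1), … for moves {2, 3, 5}:
g(0) = mex{} = 0
g(1) = mex{} = 0
g(2) = mex{0} = 1
g(3) = mex{0} = 1
g(4) = mex{0,1} = 2
g(5) = mex{0,1} = 2
g(6) = mex{0,1,2} = 3
g(7) = mex{1,2} = 0
g(8) = mex{1,2,3} = 0
g(9) = mex{0,2,3} = 1
g(10) = mex{0,2} = 1
g(11) = mex{0,1,3} = 2
g(12) = mex{0,1} = 2
The P-positions (g = 0) in 0..12 are 0, 1, 7, 8.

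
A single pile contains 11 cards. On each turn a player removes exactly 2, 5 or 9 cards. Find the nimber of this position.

Compute g(0), g(1), … for moves {2, 5, 9}:
k:     0  1  2  3  4  5  6  7  8  9 10 11
g(k):  0  0  1  1  0  2  1  0  0  1  1  0
So g(11) = 0.

0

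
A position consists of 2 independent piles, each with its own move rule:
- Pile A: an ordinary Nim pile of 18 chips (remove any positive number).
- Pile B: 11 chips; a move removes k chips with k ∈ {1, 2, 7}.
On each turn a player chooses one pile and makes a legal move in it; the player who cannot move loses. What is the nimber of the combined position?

Pile A is a plain Nim pile of size 18, so its Grundy value is 18.
Grundy values for pile B (subtraction set {1, 2, 7}):
g(0) = mex{} = 0
g(1) = mex{0} = 1
g(2) = mex{0,1} = 2
g(3) = mex{1,2} = 0
g(4) = mex{0,2} = 1
g(5) = mex{0,1} = 2
g(6) = mex{1,2} = 0
g(7) = mex{0,2} = 1
g(8) = mex{0,1} = 2
g(9) = mex{1,2} = 0
g(10) = mex{0,2} = 1
g(11) = mex{0,1} = 2
So g(11) = 2.
The value of a disjunctive sum is the nim-sum of the parts.
Combined value = 18 ⊕ 2 = 16.

16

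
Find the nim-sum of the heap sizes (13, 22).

27

Compute the nim-sum pairwise:
13 XOR 22 = 27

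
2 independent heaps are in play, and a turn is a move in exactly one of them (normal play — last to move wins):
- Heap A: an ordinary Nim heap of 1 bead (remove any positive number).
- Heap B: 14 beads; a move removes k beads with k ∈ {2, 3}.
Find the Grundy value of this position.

3

Heap A is a plain Nim heap of size 1, so its Grundy value is 1.
Build the Grundy sequence for heap B with g(k) = mex{g(k−s) : s ∈ {2, 3}, s ≤ k}:
k:     0  1  2  3  4  5  6  7  8  9 10 11 12 13 14
g(k):  0  0  1  1  2  0  0  1  1  2  0  0  1  1  2
So g(14) = 2.
The value of a disjunctive sum is the nim-sum of the parts.
Combined value = 1 ⊕ 2 = 3.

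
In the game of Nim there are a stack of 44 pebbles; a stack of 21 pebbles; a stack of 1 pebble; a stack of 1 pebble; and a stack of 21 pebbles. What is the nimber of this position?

44

In binary:
  101100  (44)
  010101  (21)
  000001  (1)
  000001  (1)
  010101  (21)
  ------
  101100  (44)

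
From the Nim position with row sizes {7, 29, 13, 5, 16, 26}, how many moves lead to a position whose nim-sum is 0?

3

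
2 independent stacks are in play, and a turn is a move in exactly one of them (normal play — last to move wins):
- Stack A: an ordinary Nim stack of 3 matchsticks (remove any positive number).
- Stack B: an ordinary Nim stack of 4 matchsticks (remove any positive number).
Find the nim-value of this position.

7

Stack A is a plain Nim stack of size 3, so its Grundy value is 3.
Stack B is a plain Nim stack of size 4, so its Grundy value is 4.
By the Sprague-Grundy theorem, the Grundy value of a sum of independent games is the XOR of the component values.
Combined value = 3 XOR 4 = 7.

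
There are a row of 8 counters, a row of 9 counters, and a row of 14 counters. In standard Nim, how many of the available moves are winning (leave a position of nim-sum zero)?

3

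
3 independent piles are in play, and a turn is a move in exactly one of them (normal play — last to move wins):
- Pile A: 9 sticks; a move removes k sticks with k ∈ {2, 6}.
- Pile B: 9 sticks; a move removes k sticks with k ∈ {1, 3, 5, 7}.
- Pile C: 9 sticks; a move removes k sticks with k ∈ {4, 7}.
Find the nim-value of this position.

3

Build the Grundy sequence for pile A with g(k) = mex{g(k−s) : s ∈ {2, 6}, s ≤ k}:
g(0) = mex{} = 0
g(1) = mex{} = 0
g(2) = mex{0} = 1
g(3) = mex{0} = 1
g(4) = mex{1} = 0
g(5) = mex{1} = 0
g(6) = mex{0} = 1
g(7) = mex{0} = 1
g(8) = mex{1} = 0
g(9) = mex{1} = 0
So g(9) = 0.
Build the Grundy sequence for pile B with g(k) = mex{g(k−s) : s ∈ {1, 3, 5, 7}, s ≤ k}:
g(0) = mex{} = 0
g(1) = mex{0} = 1
g(2) = mex{1} = 0
g(3) = mex{0} = 1
g(4) = mex{1} = 0
g(5) = mex{0} = 1
g(6) = mex{1} = 0
g(7) = mex{0} = 1
g(8) = mex{1} = 0
g(9) = mex{0} = 1
So g(9) = 1.
Build the Grundy sequence for pile C with g(k) = mex{g(k−s) : s ∈ {4, 7}, s ≤ k}:
g(0) = mex{} = 0
g(1) = mex{} = 0
g(2) = mex{} = 0
g(3) = mex{} = 0
g(4) = mex{0} = 1
g(5) = mex{0} = 1
g(6) = mex{0} = 1
g(7) = mex{0} = 1
g(8) = mex{0,1} = 2
g(9) = mex{0,1} = 2
So g(9) = 2.
The value of a disjunctive sum is the nim-sum of the parts.
Combined value = 0 XOR 1 XOR 2 = 3.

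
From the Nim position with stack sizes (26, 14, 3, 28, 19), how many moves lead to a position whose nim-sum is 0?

3

Compute the nim-sum pairwise:
26 XOR 14 = 20
20 XOR 3 = 23
23 XOR 28 = 11
11 XOR 19 = 24
The overall nim-sum is X = 24. A stack of size p has a winning move iff p XOR X < p (reduce it to p XOR X).
  26: 26 XOR 24 = 2 < 26 — winning move (to 2).
  14: 14 XOR 24 = 22 ≥ 14 — no move.
  3: 3 XOR 24 = 27 ≥ 3 — no move.
  28: 28 XOR 24 = 4 < 28 — winning move (to 4).
  19: 19 XOR 24 = 11 < 19 — winning move (to 11).
That gives 3 winning moves.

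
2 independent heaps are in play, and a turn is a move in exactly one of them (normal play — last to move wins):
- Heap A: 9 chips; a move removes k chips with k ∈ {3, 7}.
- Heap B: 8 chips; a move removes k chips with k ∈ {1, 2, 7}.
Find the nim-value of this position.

3

Grundy values for heap A (subtraction set {3, 7}):
k:     0  1  2  3  4  5  6  7  8  9
g(k):  0  0  0  1  1  1  0  2  2  1
So g(9) = 1.
For heap B, compute g(0), g(1), … with moves {1, 2, 7}:
k:     0  1  2  3  4  5  6  7  8
g(k):  0  1  2  0  1  2  0  1  2
So g(8) = 2.
By the Sprague-Grundy theorem, the Grundy value of a sum of independent games is the XOR of the component values.
Combined value = 1 XOR 2 = 3.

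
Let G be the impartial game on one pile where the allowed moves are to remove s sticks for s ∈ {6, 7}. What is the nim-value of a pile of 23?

Build the Grundy sequence with g(k) = mex{g(k−s) : s ∈ {6, 7}, s ≤ k}:
k:     0  1  2  3  4  5  6  7  8  9 10 11 12 13 14 15 16 17 18 19 20 21 22 23
g(k):  0  0  0  0  0  0  1  1  1  1  1  1  2  0  0  0  0  0  0  1  1  1  1  1
So g(23) = 1.

1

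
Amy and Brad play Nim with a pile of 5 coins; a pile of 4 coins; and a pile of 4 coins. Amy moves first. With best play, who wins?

Amy wins

Nim-sum: 5 ⊕ 4 ⊕ 4 = 5.
The nim-sum is 5 ≠ 0, so this is an N-position: the player to move can win; Amy has a winning move.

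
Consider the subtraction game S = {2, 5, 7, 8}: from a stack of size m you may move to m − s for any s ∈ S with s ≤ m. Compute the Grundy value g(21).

3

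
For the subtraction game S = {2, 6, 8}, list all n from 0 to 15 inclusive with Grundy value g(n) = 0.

0, 1, 4, 5, 14, 15

Grundy values for subtraction set {2, 6, 8}:
k:     0  1  2  3  4  5  6  7  8  9 10 11 12 13 14 15
g(k):  0  0  1  1  0  0  1  1  2  2  3  3  2  2  0  0
The P-positions (g = 0) in 0..15 are 0, 1, 4, 5, 14, 15.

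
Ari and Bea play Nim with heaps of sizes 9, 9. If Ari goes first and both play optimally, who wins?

Nim-sum: 9 ^ 9 = 0.
The nim-sum is 0, so this is a P-position: the player to move is in a losing position under optimal play; Ari is about to move from it and so loses — Bea wins.

Bea wins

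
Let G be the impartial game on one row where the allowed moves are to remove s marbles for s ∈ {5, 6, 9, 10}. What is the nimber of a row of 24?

Build the Grundy sequence with g(k) = mex{g(k−s) : s ∈ {5, 6, 9, 10}, s ≤ k}:
k:     0  1  2  3  4  5  6  7  8  9 10 11 12 13 14 15 16 17 18 19 20 21 22 23 24
g(k):  0  0  0  0  0  1  1  1  1  1  2  2  2  2  2  0  0  0  0  0  1  1  1  1  1
So g(24) = 1.

1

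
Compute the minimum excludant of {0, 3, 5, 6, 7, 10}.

0 is in the set but 1 is not, so the mex is 1.

1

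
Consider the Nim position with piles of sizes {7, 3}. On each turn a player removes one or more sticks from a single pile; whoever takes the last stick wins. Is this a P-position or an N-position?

N-position

Nim-sum: 7 ^ 3 = 4.
The nim-sum is 4 ≠ 0, so this is an N-position: the player to move can win.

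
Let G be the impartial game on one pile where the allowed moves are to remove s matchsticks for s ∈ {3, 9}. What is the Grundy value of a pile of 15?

Build the Grundy sequence with g(k) = mex{g(k−s) : s ∈ {3, 9}, s ≤ k}:
k:     0  1  2  3  4  5  6  7  8  9 10 11 12 13 14 15
g(k):  0  0  0  1  1  1  0  0  0  1  1  1  0  0  0  1
So g(15) = 1.

1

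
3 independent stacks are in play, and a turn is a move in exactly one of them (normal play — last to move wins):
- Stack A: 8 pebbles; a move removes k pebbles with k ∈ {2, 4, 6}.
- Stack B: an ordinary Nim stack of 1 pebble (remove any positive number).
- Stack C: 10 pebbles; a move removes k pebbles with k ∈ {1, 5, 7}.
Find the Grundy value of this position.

1

For stack A, compute g(0), g(1), … with moves {2, 4, 6}:
g(0) = mex{} = 0
g(1) = mex{} = 0
g(2) = mex{0} = 1
g(3) = mex{0} = 1
g(4) = mex{0,1} = 2
g(5) = mex{0,1} = 2
g(6) = mex{0,1,2} = 3
g(7) = mex{0,1,2} = 3
g(8) = mex{1,2,3} = 0
So g(8) = 0.
Stack B is a plain Nim stack of size 1, so its Grundy value is 1.
Grundy values for stack C (subtraction set {1, 5, 7}):
k:     0  1  2  3  4  5  6  7  8  9 10
g(k):  0  1  0  1  0  1  0  1  0  1  0
So g(10) = 0.
By the Sprague-Grundy theorem, the Grundy value of a sum of independent games is the XOR of the component values.
Combined value = 0 XOR 1 XOR 0 = 1.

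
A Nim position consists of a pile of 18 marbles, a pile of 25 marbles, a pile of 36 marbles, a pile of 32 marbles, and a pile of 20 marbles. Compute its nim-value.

27

Nim-sum: 18 XOR 25 XOR 36 XOR 32 XOR 20 = 27.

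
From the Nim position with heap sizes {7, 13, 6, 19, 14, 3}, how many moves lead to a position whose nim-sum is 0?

Nim-sum: 7 ⊕ 13 ⊕ 6 ⊕ 19 ⊕ 14 ⊕ 3 = 18.
The overall nim-sum is X = 18. A heap of size p has a winning move iff p XOR X < p (reduce it to p XOR X).
  7: 7 XOR 18 = 21 ≥ 7 — no move.
  13: 13 XOR 18 = 31 ≥ 13 — no move.
  6: 6 XOR 18 = 20 ≥ 6 — no move.
  19: 19 XOR 18 = 1 < 19 — winning move (to 1).
  14: 14 XOR 18 = 28 ≥ 14 — no move.
  3: 3 XOR 18 = 17 ≥ 3 — no move.
That gives 1 winning move.

1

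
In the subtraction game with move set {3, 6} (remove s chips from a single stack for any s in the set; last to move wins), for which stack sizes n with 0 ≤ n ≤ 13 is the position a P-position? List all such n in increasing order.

Build the Grundy sequence with g(k) = mex{g(k−s) : s ∈ {3, 6}, s ≤ k}:
g(0) = mex{} = 0
g(1) = mex{} = 0
g(2) = mex{} = 0
g(3) = mex{0} = 1
g(4) = mex{0} = 1
g(5) = mex{0} = 1
g(6) = mex{0,1} = 2
g(7) = mex{0,1} = 2
g(8) = mex{0,1} = 2
g(9) = mex{1,2} = 0
g(10) = mex{1,2} = 0
g(11) = mex{1,2} = 0
g(12) = mex{0,2} = 1
g(13) = mex{0,2} = 1
The P-positions (g = 0) in 0..13 are 0, 1, 2, 9, 10, 11.

0, 1, 2, 9, 10, 11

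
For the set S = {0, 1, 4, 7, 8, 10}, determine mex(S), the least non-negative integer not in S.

2

The values 0, 1 are all present; 2 is the first non-negative integer missing from the set.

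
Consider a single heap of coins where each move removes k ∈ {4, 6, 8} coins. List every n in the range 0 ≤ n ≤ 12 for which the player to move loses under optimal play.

0, 1, 2, 3, 12

Build the Grundy sequence with g(k) = mex{g(k−s) : s ∈ {4, 6, 8}, s ≤ k}:
g(0) = mex{} = 0
g(1) = mex{} = 0
g(2) = mex{} = 0
g(3) = mex{} = 0
g(4) = mex{0} = 1
g(5) = mex{0} = 1
g(6) = mex{0} = 1
g(7) = mex{0} = 1
g(8) = mex{0,1} = 2
g(9) = mex{0,1} = 2
g(10) = mex{0,1} = 2
g(11) = mex{0,1} = 2
g(12) = mex{1,2} = 0
The P-positions (g = 0) in 0..12 are 0, 1, 2, 3, 12.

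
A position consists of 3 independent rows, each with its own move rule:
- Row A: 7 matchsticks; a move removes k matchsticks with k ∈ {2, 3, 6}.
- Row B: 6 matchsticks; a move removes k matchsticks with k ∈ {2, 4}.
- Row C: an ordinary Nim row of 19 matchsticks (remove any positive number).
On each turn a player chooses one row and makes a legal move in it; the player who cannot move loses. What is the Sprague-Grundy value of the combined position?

18

Build the Grundy sequence for row A with g(k) = mex{g(k−s) : s ∈ {2, 3, 6}, s ≤ k}:
k:     0  1  2  3  4  5  6  7
g(k):  0  0  1  1  2  0  3  1
So g(7) = 1.
For row B, compute g(0), g(1), … with moves {2, 4}:
g(0) = mex{} = 0
g(1) = mex{} = 0
g(2) = mex{0} = 1
g(3) = mex{0} = 1
g(4) = mex{0,1} = 2
g(5) = mex{0,1} = 2
g(6) = mex{1,2} = 0
So g(6) = 0.
Row C is a plain Nim row of size 19, so its Grundy value is 19.
The value of a disjunctive sum is the nim-sum of the parts.
Combined value = 1 ⊕ 0 ⊕ 19 = 18.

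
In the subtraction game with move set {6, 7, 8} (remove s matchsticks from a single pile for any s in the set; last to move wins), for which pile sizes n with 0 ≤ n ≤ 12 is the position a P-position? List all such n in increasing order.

Grundy values for subtraction set {6, 7, 8}:
g(0) = mex{} = 0
g(1) = mex{} = 0
g(2) = mex{} = 0
g(3) = mex{} = 0
g(4) = mex{} = 0
g(5) = mex{} = 0
g(6) = mex{0} = 1
g(7) = mex{0} = 1
g(8) = mex{0} = 1
g(9) = mex{0} = 1
g(10) = mex{0} = 1
g(11) = mex{0} = 1
g(12) = mex{0,1} = 2
The P-positions (g = 0) in 0..12 are 0, 1, 2, 3, 4, 5.

0, 1, 2, 3, 4, 5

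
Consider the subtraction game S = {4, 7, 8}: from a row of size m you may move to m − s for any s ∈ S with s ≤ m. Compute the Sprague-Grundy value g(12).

0

Build the Grundy sequence with g(k) = mex{g(k−s) : s ∈ {4, 7, 8}, s ≤ k}:
g(0) = mex{} = 0
g(1) = mex{} = 0
g(2) = mex{} = 0
g(3) = mex{} = 0
g(4) = mex{0} = 1
g(5) = mex{0} = 1
g(6) = mex{0} = 1
g(7) = mex{0} = 1
g(8) = mex{0,1} = 2
g(9) = mex{0,1} = 2
g(10) = mex{0,1} = 2
g(11) = mex{0,1} = 2
g(12) = mex{1,2} = 0
So g(12) = 0.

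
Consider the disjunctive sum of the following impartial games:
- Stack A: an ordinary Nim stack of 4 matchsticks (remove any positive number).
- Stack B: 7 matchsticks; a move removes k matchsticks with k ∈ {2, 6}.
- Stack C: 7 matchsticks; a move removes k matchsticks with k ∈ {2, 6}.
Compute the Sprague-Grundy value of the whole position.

Stack A is a plain Nim stack of size 4, so its Grundy value is 4.
For stack B, compute g(0), g(1), … with moves {2, 6}:
k:     0  1  2  3  4  5  6  7
g(k):  0  0  1  1  0  0  1  1
So g(7) = 1.
Grundy values for stack C (subtraction set {2, 6}):
k:     0  1  2  3  4  5  6  7
g(k):  0  0  1  1  0  0  1  1
So g(7) = 1.
By the Sprague-Grundy theorem, the Grundy value of a sum of independent games is the XOR of the component values.
Combined value = 4 ⊕ 1 ⊕ 1 = 4.

4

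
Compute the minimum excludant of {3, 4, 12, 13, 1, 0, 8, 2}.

5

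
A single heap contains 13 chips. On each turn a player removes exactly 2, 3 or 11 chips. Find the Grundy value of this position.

2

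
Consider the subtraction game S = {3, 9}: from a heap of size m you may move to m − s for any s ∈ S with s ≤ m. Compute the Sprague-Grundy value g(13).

0

Build the Grundy sequence with g(k) = mex{g(k−s) : s ∈ {3, 9}, s ≤ k}:
g(0) = mex{} = 0
g(1) = mex{} = 0
g(2) = mex{} = 0
g(3) = mex{0} = 1
g(4) = mex{0} = 1
g(5) = mex{0} = 1
g(6) = mex{1} = 0
g(7) = mex{1} = 0
g(8) = mex{1} = 0
g(9) = mex{0} = 1
g(10) = mex{0} = 1
g(11) = mex{0} = 1
g(12) = mex{1} = 0
g(13) = mex{1} = 0
So g(13) = 0.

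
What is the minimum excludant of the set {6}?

0

0 is not in the set, so the mex is 0.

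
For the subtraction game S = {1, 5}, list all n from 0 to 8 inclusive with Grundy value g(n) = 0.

Compute g(0), g(1), … for moves {1, 5}:
g(0) = mex{} = 0
g(1) = mex{0} = 1
g(2) = mex{1} = 0
g(3) = mex{0} = 1
g(4) = mex{1} = 0
g(5) = mex{0} = 1
g(6) = mex{1} = 0
g(7) = mex{0} = 1
g(8) = mex{1} = 0
The P-positions (g = 0) in 0..8 are 0, 2, 4, 6, 8.

0, 2, 4, 6, 8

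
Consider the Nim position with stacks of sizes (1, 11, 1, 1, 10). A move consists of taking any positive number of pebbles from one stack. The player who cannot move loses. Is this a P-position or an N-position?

P-position

Nim-sum: 1 ^ 11 ^ 1 ^ 1 ^ 10 = 0.
The nim-sum is 0, so this is a P-position: the player to move is in a losing position under optimal play.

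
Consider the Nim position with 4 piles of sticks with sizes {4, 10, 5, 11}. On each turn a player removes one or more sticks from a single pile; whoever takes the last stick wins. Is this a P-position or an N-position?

P-position

Compute the nim-sum pairwise:
4 XOR 10 = 14
14 XOR 5 = 11
11 XOR 11 = 0
The nim-sum is 0, so this is a P-position: the player to move is in a losing position under optimal play.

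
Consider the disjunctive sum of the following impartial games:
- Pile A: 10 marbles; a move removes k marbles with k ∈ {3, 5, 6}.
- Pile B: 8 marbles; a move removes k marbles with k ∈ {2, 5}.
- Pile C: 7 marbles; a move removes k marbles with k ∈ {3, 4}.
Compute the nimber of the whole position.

0

For pile A, compute g(0), g(1), … with moves {3, 5, 6}:
g(0) = mex{} = 0
g(1) = mex{} = 0
g(2) = mex{} = 0
g(3) = mex{0} = 1
g(4) = mex{0} = 1
g(5) = mex{0} = 1
g(6) = mex{0,1} = 2
g(7) = mex{0,1} = 2
g(8) = mex{0,1} = 2
g(9) = mex{1,2} = 0
g(10) = mex{1,2} = 0
So g(10) = 0.
Grundy values for pile B (subtraction set {2, 5}):
g(0) = mex{} = 0
g(1) = mex{} = 0
g(2) = mex{0} = 1
g(3) = mex{0} = 1
g(4) = mex{1} = 0
g(5) = mex{0,1} = 2
g(6) = mex{0} = 1
g(7) = mex{1,2} = 0
g(8) = mex{1} = 0
So g(8) = 0.
For pile C, compute g(0), g(1), … with moves {3, 4}:
k:     0  1  2  3  4  5  6  7
g(k):  0  0  0  1  1  1  2  0
So g(7) = 0.
By the Sprague-Grundy theorem, the Grundy value of a sum of independent games is the XOR of the component values.
Combined value = 0 ⊕ 0 ⊕ 0 = 0.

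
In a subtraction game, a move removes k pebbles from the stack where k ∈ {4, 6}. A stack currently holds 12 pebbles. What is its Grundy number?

0

Grundy values for subtraction set {4, 6}:
k:     0  1  2  3  4  5  6  7  8  9 10 11 12
g(k):  0  0  0  0  1  1  1  1  2  2  0  0  0
So g(12) = 0.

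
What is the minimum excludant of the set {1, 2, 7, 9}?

0 is not in the set, so the mex is 0.

0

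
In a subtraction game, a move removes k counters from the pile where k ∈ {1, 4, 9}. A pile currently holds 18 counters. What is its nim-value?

1

Compute g(0), g(1), … for moves {1, 4, 9}:
k:     0  1  2  3  4  5  6  7  8  9 10 11 12 13 14 15 16 17 18
g(k):  0  1  0  1  2  0  1  0  1  2  0  1  0  1  2  0  1  0  1
So g(18) = 1.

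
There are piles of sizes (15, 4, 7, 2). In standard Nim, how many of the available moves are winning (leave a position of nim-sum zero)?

1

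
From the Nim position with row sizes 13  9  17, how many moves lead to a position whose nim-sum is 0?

1

Nim-sum: 13 XOR 9 XOR 17 = 21.
The overall nim-sum is X = 21. A row of size p has a winning move iff p XOR X < p (reduce it to p XOR X).
  13: 13 XOR 21 = 24 ≥ 13 — no move.
  9: 9 XOR 21 = 28 ≥ 9 — no move.
  17: 17 XOR 21 = 4 < 17 — winning move (to 4).
That gives 1 winning move.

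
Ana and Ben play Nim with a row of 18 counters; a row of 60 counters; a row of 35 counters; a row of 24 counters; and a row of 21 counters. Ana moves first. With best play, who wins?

Ben wins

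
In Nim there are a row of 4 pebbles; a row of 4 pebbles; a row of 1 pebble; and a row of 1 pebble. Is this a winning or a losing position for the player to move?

Losing position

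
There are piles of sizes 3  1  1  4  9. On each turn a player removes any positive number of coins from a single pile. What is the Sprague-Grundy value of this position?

Compute the nim-sum pairwise:
3 ^ 1 = 2
2 ^ 1 = 3
3 ^ 4 = 7
7 ^ 9 = 14

14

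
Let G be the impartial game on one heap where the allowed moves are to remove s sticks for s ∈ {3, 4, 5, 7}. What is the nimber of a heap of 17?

2

Build the Grundy sequence with g(k) = mex{g(k−s) : s ∈ {3, 4, 5, 7}, s ≤ k}:
k:     0  1  2  3  4  5  6  7  8  9 10 11 12 13 14 15 16 17
g(k):  0  0  0  1  1  1  2  2  2  3  0  0  0  1  1  1  2  2
So g(17) = 2.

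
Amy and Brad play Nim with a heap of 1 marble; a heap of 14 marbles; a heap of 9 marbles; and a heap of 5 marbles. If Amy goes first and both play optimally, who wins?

Nim-sum: 1 XOR 14 XOR 9 XOR 5 = 3.
The nim-sum is 3 ≠ 0, so this is an N-position: the player to move can win; Amy has a winning move.

Amy wins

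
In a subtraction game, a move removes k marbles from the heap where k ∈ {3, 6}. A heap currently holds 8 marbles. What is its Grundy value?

Compute g(0), g(1), … for moves {3, 6}:
g(0) = mex{} = 0
g(1) = mex{} = 0
g(2) = mex{} = 0
g(3) = mex{0} = 1
g(4) = mex{0} = 1
g(5) = mex{0} = 1
g(6) = mex{0,1} = 2
g(7) = mex{0,1} = 2
g(8) = mex{0,1} = 2
So g(8) = 2.

2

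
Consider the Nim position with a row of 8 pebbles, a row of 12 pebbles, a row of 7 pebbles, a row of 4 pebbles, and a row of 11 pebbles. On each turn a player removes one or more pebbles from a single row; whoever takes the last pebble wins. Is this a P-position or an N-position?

N-position

Write each in binary and XOR column by column:
  1000  (8)
  1100  (12)
  0111  (7)
  0100  (4)
  1011  (11)
  ----
  1100  (12)
The nim-sum is 12 ≠ 0, so this is an N-position: the player to move can win.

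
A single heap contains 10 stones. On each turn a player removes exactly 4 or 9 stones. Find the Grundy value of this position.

2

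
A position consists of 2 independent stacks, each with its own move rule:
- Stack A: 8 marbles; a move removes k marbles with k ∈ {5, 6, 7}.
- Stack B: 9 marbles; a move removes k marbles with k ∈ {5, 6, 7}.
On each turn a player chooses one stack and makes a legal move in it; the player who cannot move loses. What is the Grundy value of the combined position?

For stack A, compute g(0), g(1), … with moves {5, 6, 7}:
k:     0  1  2  3  4  5  6  7  8
g(k):  0  0  0  0  0  1  1  1  1
So g(8) = 1.
Grundy values for stack B (subtraction set {5, 6, 7}):
g(0) = mex{} = 0
g(1) = mex{} = 0
g(2) = mex{} = 0
g(3) = mex{} = 0
g(4) = mex{} = 0
g(5) = mex{0} = 1
g(6) = mex{0} = 1
g(7) = mex{0} = 1
g(8) = mex{0} = 1
g(9) = mex{0} = 1
So g(9) = 1.
The value of a disjunctive sum is the nim-sum of the parts.
Combined value = 1 XOR 1 = 0.

0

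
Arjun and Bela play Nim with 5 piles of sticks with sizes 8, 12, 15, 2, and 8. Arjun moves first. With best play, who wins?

Arjun wins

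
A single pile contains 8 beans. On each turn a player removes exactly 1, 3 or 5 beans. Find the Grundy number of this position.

Compute g(0), g(1), … for moves {1, 3, 5}:
g(0) = mex{} = 0
g(1) = mex{0} = 1
g(2) = mex{1} = 0
g(3) = mex{0} = 1
g(4) = mex{1} = 0
g(5) = mex{0} = 1
g(6) = mex{1} = 0
g(7) = mex{0} = 1
g(8) = mex{1} = 0
So g(8) = 0.

0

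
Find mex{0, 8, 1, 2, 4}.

3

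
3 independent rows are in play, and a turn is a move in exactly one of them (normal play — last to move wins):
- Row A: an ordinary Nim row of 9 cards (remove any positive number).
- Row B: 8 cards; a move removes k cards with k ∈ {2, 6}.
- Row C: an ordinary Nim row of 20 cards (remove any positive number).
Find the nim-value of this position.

29

Row A is a plain Nim row of size 9, so its Grundy value is 9.
For row B, compute g(0), g(1), … with moves {2, 6}:
g(0) = mex{} = 0
g(1) = mex{} = 0
g(2) = mex{0} = 1
g(3) = mex{0} = 1
g(4) = mex{1} = 0
g(5) = mex{1} = 0
g(6) = mex{0} = 1
g(7) = mex{0} = 1
g(8) = mex{1} = 0
So g(8) = 0.
Row C is a plain Nim row of size 20, so its Grundy value is 20.
The value of a disjunctive sum is the nim-sum of the parts.
Combined value = 9 XOR 0 XOR 20 = 29.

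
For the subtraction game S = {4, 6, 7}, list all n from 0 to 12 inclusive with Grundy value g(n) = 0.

Build the Grundy sequence with g(k) = mex{g(k−s) : s ∈ {4, 6, 7}, s ≤ k}:
g(0) = mex{} = 0
g(1) = mex{} = 0
g(2) = mex{} = 0
g(3) = mex{} = 0
g(4) = mex{0} = 1
g(5) = mex{0} = 1
g(6) = mex{0} = 1
g(7) = mex{0} = 1
g(8) = mex{0,1} = 2
g(9) = mex{0,1} = 2
g(10) = mex{0,1} = 2
g(11) = mex{1} = 0
g(12) = mex{1,2} = 0
The P-positions (g = 0) in 0..12 are 0, 1, 2, 3, 11, 12.

0, 1, 2, 3, 11, 12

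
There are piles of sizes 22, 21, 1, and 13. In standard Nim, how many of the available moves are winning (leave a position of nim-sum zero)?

1

Write each in binary and XOR column by column:
  10110  (22)
  10101  (21)
  00001  (1)
  01101  (13)
  -----
  01111  (15)
The overall nim-sum is X = 15. A pile of size p has a winning move iff p XOR X < p (reduce it to p XOR X).
  22: 22 XOR 15 = 25 ≥ 22 — no move.
  21: 21 XOR 15 = 26 ≥ 21 — no move.
  1: 1 XOR 15 = 14 ≥ 1 — no move.
  13: 13 XOR 15 = 2 < 13 — winning move (to 2).
That gives 1 winning move.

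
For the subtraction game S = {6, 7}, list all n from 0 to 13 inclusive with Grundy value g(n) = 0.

Grundy values for subtraction set {6, 7}:
k:     0  1  2  3  4  5  6  7  8  9 10 11 12 13
g(k):  0  0  0  0  0  0  1  1  1  1  1  1  2  0
The P-positions (g = 0) in 0..13 are 0, 1, 2, 3, 4, 5, 13.

0, 1, 2, 3, 4, 5, 13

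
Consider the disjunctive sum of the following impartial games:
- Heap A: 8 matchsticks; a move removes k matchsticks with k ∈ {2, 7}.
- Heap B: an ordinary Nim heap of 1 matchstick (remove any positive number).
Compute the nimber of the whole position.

3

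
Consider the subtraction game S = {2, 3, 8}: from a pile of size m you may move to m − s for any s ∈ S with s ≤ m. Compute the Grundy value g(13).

Build the Grundy sequence with g(k) = mex{g(k−s) : s ∈ {2, 3, 8}, s ≤ k}:
g(0) = mex{} = 0
g(1) = mex{} = 0
g(2) = mex{0} = 1
g(3) = mex{0} = 1
g(4) = mex{0,1} = 2
g(5) = mex{1} = 0
g(6) = mex{1,2} = 0
g(7) = mex{0,2} = 1
g(8) = mex{0} = 1
g(9) = mex{0,1} = 2
g(10) = mex{1} = 0
g(11) = mex{1,2} = 0
g(12) = mex{0,2} = 1
g(13) = mex{0} = 1
So g(13) = 1.

1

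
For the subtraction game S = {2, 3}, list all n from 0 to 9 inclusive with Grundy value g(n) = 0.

0, 1, 5, 6

Build the Grundy sequence with g(k) = mex{g(k−s) : s ∈ {2, 3}, s ≤ k}:
g(0) = mex{} = 0
g(1) = mex{} = 0
g(2) = mex{0} = 1
g(3) = mex{0} = 1
g(4) = mex{0,1} = 2
g(5) = mex{1} = 0
g(6) = mex{1,2} = 0
g(7) = mex{0,2} = 1
g(8) = mex{0} = 1
g(9) = mex{0,1} = 2
The P-positions (g = 0) in 0..9 are 0, 1, 5, 6.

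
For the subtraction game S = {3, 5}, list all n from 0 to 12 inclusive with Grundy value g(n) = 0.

0, 1, 2, 8, 9, 10

Build the Grundy sequence with g(k) = mex{g(k−s) : s ∈ {3, 5}, s ≤ k}:
g(0) = mex{} = 0
g(1) = mex{} = 0
g(2) = mex{} = 0
g(3) = mex{0} = 1
g(4) = mex{0} = 1
g(5) = mex{0} = 1
g(6) = mex{0,1} = 2
g(7) = mex{0,1} = 2
g(8) = mex{1} = 0
g(9) = mex{1,2} = 0
g(10) = mex{1,2} = 0
g(11) = mex{0,2} = 1
g(12) = mex{0,2} = 1
The P-positions (g = 0) in 0..12 are 0, 1, 2, 8, 9, 10.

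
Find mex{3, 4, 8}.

0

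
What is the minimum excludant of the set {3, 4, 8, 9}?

0

0 is not in the set, so the mex is 0.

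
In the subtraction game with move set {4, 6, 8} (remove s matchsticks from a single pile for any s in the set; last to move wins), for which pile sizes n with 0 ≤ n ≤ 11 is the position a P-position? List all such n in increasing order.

0, 1, 2, 3

Grundy values for subtraction set {4, 6, 8}:
k:     0  1  2  3  4  5  6  7  8  9 10 11
g(k):  0  0  0  0  1  1  1  1  2  2  2  2
The P-positions (g = 0) in 0..11 are 0, 1, 2, 3.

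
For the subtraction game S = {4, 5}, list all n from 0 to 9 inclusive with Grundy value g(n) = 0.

0, 1, 2, 3, 9

Grundy values for subtraction set {4, 5}:
k:     0  1  2  3  4  5  6  7  8  9
g(k):  0  0  0  0  1  1  1  1  2  0
The P-positions (g = 0) in 0..9 are 0, 1, 2, 3, 9.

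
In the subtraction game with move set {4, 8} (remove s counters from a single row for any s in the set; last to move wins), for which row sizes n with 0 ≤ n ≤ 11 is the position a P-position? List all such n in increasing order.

Compute g(0), g(1), … for moves {4, 8}:
g(0) = mex{} = 0
g(1) = mex{} = 0
g(2) = mex{} = 0
g(3) = mex{} = 0
g(4) = mex{0} = 1
g(5) = mex{0} = 1
g(6) = mex{0} = 1
g(7) = mex{0} = 1
g(8) = mex{0,1} = 2
g(9) = mex{0,1} = 2
g(10) = mex{0,1} = 2
g(11) = mex{0,1} = 2
The P-positions (g = 0) in 0..11 are 0, 1, 2, 3.

0, 1, 2, 3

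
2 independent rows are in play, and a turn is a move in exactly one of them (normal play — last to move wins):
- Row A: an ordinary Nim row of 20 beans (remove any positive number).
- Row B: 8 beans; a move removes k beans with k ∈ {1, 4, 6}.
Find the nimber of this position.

Row A is a plain Nim row of size 20, so its Grundy value is 20.
For row B, compute g(0), g(1), … with moves {1, 4, 6}:
k:     0  1  2  3  4  5  6  7  8
g(k):  0  1  0  1  2  0  1  0  1
So g(8) = 1.
The value of a disjunctive sum is the nim-sum of the parts.
Combined value = 20 XOR 1 = 21.

21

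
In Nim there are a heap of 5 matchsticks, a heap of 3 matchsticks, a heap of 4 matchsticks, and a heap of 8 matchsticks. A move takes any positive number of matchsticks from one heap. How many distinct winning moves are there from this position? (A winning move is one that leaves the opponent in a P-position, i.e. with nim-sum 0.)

Nim-sum: 5 XOR 3 XOR 4 XOR 8 = 10.
The overall nim-sum is X = 10. A heap of size p has a winning move iff p XOR X < p (reduce it to p XOR X).
  5: 5 XOR 10 = 15 ≥ 5 — no move.
  3: 3 XOR 10 = 9 ≥ 3 — no move.
  4: 4 XOR 10 = 14 ≥ 4 — no move.
  8: 8 XOR 10 = 2 < 8 — winning move (to 2).
That gives 1 winning move.

1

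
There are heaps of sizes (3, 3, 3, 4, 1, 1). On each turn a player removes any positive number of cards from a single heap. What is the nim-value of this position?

Nim-sum: 3 XOR 3 XOR 3 XOR 4 XOR 1 XOR 1 = 7.

7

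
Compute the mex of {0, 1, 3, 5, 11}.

2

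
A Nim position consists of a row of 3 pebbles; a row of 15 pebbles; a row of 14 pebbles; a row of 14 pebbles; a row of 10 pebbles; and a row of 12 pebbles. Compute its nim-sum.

10

Compute the nim-sum pairwise:
3 ⊕ 15 = 12
12 ⊕ 14 = 2
2 ⊕ 14 = 12
12 ⊕ 10 = 6
6 ⊕ 12 = 10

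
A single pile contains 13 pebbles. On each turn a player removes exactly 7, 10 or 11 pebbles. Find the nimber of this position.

1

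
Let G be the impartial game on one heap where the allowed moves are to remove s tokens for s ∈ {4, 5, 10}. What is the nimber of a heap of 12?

Grundy values for subtraction set {4, 5, 10}:
k:     0  1  2  3  4  5  6  7  8  9 10 11 12
g(k):  0  0  0  0  1  1  1  1  2  0  2  2  3
So g(12) = 3.

3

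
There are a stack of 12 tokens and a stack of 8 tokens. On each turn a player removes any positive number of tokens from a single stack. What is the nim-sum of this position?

Write each in binary and XOR column by column:
  1100  (12)
  1000  (8)
  ----
  0100  (4)

4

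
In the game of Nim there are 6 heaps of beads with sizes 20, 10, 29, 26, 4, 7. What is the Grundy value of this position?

Compute the nim-sum pairwise:
20 ⊕ 10 = 30
30 ⊕ 29 = 3
3 ⊕ 26 = 25
25 ⊕ 4 = 29
29 ⊕ 7 = 26

26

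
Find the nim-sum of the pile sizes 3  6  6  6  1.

4

Nim-sum: 3 ^ 6 ^ 6 ^ 6 ^ 1 = 4.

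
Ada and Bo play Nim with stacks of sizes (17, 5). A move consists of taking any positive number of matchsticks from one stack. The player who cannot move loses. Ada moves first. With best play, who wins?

Bitwise XOR of the heap sizes:
  10001  (17)
  00101  (5)
  -----
  10100  (20)
The nim-sum is 20 ≠ 0, so this is an N-position: the player to move can win; Ada has a winning move.

Ada wins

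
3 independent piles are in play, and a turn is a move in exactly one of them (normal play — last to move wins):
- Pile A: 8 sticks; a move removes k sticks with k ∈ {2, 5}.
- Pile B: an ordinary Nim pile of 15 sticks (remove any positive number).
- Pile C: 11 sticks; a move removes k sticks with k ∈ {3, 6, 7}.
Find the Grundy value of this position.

Build the Grundy sequence for pile A with g(k) = mex{g(k−s) : s ∈ {2, 5}, s ≤ k}:
k:     0  1  2  3  4  5  6  7  8
g(k):  0  0  1  1  0  2  1  0  0
So g(8) = 0.
Pile B is a plain Nim pile of size 15, so its Grundy value is 15.
Grundy values for pile C (subtraction set {3, 6, 7}):
g(0) = mex{} = 0
g(1) = mex{} = 0
g(2) = mex{} = 0
g(3) = mex{0} = 1
g(4) = mex{0} = 1
g(5) = mex{0} = 1
g(6) = mex{0,1} = 2
g(7) = mex{0,1} = 2
g(8) = mex{0,1} = 2
g(9) = mex{0,1,2} = 3
g(10) = mex{1,2} = 0
g(11) = mex{1,2} = 0
So g(11) = 0.
The value of a disjunctive sum is the nim-sum of the parts.
Combined value = 0 XOR 15 XOR 0 = 15.

15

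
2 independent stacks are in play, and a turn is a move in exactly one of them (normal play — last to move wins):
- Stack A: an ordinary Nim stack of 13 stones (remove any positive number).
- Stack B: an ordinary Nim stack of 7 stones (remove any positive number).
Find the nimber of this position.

Stack A is a plain Nim stack of size 13, so its Grundy value is 13.
Stack B is a plain Nim stack of size 7, so its Grundy value is 7.
By the Sprague-Grundy theorem, the Grundy value of a sum of independent games is the XOR of the component values.
Combined value = 13 ⊕ 7 = 10.

10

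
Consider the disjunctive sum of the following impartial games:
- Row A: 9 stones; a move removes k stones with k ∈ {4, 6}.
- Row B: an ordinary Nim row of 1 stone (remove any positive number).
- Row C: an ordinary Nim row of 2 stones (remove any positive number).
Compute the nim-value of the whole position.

1

Build the Grundy sequence for row A with g(k) = mex{g(k−s) : s ∈ {4, 6}, s ≤ k}:
g(0) = mex{} = 0
g(1) = mex{} = 0
g(2) = mex{} = 0
g(3) = mex{} = 0
g(4) = mex{0} = 1
g(5) = mex{0} = 1
g(6) = mex{0} = 1
g(7) = mex{0} = 1
g(8) = mex{0,1} = 2
g(9) = mex{0,1} = 2
So g(9) = 2.
Row B is a plain Nim row of size 1, so its Grundy value is 1.
Row C is a plain Nim row of size 2, so its Grundy value is 2.
By the Sprague-Grundy theorem, the Grundy value of a sum of independent games is the XOR of the component values.
Combined value = 2 ⊕ 1 ⊕ 2 = 1.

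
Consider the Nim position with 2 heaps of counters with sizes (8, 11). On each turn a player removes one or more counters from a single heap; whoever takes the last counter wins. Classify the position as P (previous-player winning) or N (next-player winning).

N-position

Nim-sum: 8 ⊕ 11 = 3.
The nim-sum is 3 ≠ 0, so this is an N-position: the player to move can win.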